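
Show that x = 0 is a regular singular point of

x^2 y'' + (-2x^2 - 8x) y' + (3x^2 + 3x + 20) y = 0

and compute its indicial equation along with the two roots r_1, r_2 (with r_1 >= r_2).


Divide by x^2 to reach normal form y'' + P_1(x) y' + P_2(x) y = 0 with P_1(x) = -2 - 8/x and P_2(x) = 3 + 3/x + 20/x^2.
x = 0 is a singular point because the y'-coefficient -2 - 8/x has a pole at x = 0 and the y-coefficient 3 + 3/x + 20/x^2 has a pole at x = 0.
It is a regular singular point because x P_1(x) = p(x) = -2x - 8 and x^2 P_2(x) = q(x) = 3x^2 + 3x + 20 are polynomials, hence analytic at x = 0.
p(0) = -8,  q(0) = 20.
Indicial equation: r(r-1) + p(0) r + q(0) = 0, i.e. r^2 + (p(0) - 1) r + q(0) = 0, i.e. r^2 - 9 r + 20 = 0.
Discriminant: (-9)^2 - 4(20) = 1, so r = (9 ± 1)/2.
Solving: r_1 = 5, r_2 = 4.

indicial: r^2 - 9 r + 20 = 0; roots r_1 = 5, r_2 = 4


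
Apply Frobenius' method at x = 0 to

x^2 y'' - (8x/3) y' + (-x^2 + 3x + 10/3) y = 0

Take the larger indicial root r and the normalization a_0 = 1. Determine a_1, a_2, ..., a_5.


Write in Frobenius form y'' + (p(x)/x) y' + (q(x)/x^2) y = 0:
  p(x) = -8/3,  q(x) = -x^2 + 3x + 10/3.
Indicial equation: r(r-1) + (-8/3) r + (10/3) = 0 -> roots r_1 = 2, r_2 = 5/3.
Take r = r_1 = 2. Let y(x) = x^r sum_{n>=0} a_n x^n with a_0 = 1.
Substitute y = x^r sum a_n x^n and match x^{r+n}. The recurrence is
  D(n) a_n + 3 a_{n-1} - 1 a_{n-2} = 0,  where D(n) = (r+n)(r+n-1) + (-8/3)(r+n) + (10/3).
  a_n = [-3 a_{n-1} + 1 a_{n-2}] / D(n).
Since the indicial polynomial factors as (r - r_1)(r - r_2), D(n) = (r_1 + n - r_1)(r_1 + n - r_2) = n(n + 1/3).
Evaluating step by step (a_0 = 1):
  n = 1: D(1) = 1(1 + 1/3) = 4/3; numerator = -3(1) = -3; a_1 = (-3)/(4/3) = -9/4
  n = 2: D(2) = 2(2 + 1/3) = 14/3; numerator = -3(-9/4) + 1(1) = 31/4; a_2 = (31/4)/(14/3) = 93/56
  n = 3: D(3) = 3(3 + 1/3) = 10; numerator = -3(93/56) + 1(-9/4) = -405/56; a_3 = (-405/56)/(10) = -81/112
  n = 4: D(4) = 4(4 + 1/3) = 52/3; numerator = -3(-81/112) + 1(93/56) = 429/112; a_4 = (429/112)/(52/3) = 99/448
  n = 5: D(5) = 5(5 + 1/3) = 80/3; numerator = -3(99/448) + 1(-81/112) = -621/448; a_5 = (-621/448)/(80/3) = -1863/35840

r = 2; a_0 = 1; a_1 = -9/4; a_2 = 93/56; a_3 = -81/112; a_4 = 99/448; a_5 = -1863/35840


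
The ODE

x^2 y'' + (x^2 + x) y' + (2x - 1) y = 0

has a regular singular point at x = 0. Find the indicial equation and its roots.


Divide by x^2 to reach normal form y'' + P_1(x) y' + P_2(x) y = 0 with P_1(x) = 1 + 1/x and P_2(x) = 2/x - 1/x^2.
x = 0 is a singular point because the y'-coefficient 1 + 1/x has a pole at x = 0 and the y-coefficient 2/x - 1/x^2 has a pole at x = 0.
It is a regular singular point because x P_1(x) = p(x) = x + 1 and x^2 P_2(x) = q(x) = 2x - 1 are polynomials, hence analytic at x = 0.
p(0) = 1,  q(0) = -1.
Indicial equation: r(r-1) + p(0) r + q(0) = 0, i.e. r^2 + (p(0) - 1) r + q(0) = 0, i.e. r^2 - 1 = 0.
Discriminant: (0)^2 - 4(-1) = 4, so r = (0 ± 2)/2.
Solving: r_1 = 1, r_2 = -1.

indicial: r^2 - 1 = 0; roots r_1 = 1, r_2 = -1


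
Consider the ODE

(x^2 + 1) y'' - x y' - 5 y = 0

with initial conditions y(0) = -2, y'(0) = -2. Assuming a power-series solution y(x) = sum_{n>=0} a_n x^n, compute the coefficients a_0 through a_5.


Ansatz: y(x) = sum_{n>=0} a_n x^n, so y'(x) = sum_{n>=1} n a_n x^(n-1) and y''(x) = sum_{n>=2} n(n-1) a_n x^(n-2).
Substitute into P(x) y'' + Q(x) y' + R(x) y = 0 with P(x) = x^2 + 1, Q(x) = -x, R(x) = -5, and match powers of x.
Initial conditions: a_0 = -2, a_1 = -2.
Setting the coefficient of each power of x to zero and solving order by order (substituting the coefficients already found):
  x^0: 2 a_2 - 5 a_0 = 0  ->  2 a_2 = 5 a_0 = -10  ->  a_2 = -5
  x^1: 6 a_3 - 6 a_1 = 0  ->  6 a_3 = 6 a_1 = -12  ->  a_3 = -2
  x^2: 12 a_4 - 5 a_2 = 0  ->  12 a_4 = 5 a_2 = -25  ->  a_4 = -25/12
  x^3: 20 a_5 - 2 a_3 = 0  ->  20 a_5 = 2 a_3 = -4  ->  a_5 = -1/5
Truncated series: y(x) = -2 - 2 x - 5 x^2 - 2 x^3 - (25/12) x^4 - (1/5) x^5 + O(x^6).

a_0 = -2; a_1 = -2; a_2 = -5; a_3 = -2; a_4 = -25/12; a_5 = -1/5


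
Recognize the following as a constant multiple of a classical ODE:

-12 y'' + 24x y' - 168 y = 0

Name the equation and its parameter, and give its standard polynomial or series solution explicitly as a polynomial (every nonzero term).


All three coefficients share the factor -12; dividing through by -12 gives  y'' - 2x y' + 14 y = 0.
This matches the Hermite equation y'' - 2x y' + 2n y = 0 with 2n = 14, so n = 7; the polynomial solution is H_7(x).
With y = sum_k a_k x^k, matching x^k gives (k+2)(k+1) a_{k+2} = 2(k - n) a_k = 2(k - 7) a_k. The right side vanishes at k = 7, so the series with the parity of 7 terminates at degree 7.
Standard normalization: leading coefficient of H_n is 2^n, so a_7 = 2^7 = 128. Work downward with a_k = (k+1)(k+2) a_{k+2} / (2(k - n)):
  a_5 = (6)(7)(128) / (2(5 - 7)) = 5376/(-4) = -1344
  a_3 = (4)(5)(-1344) / (2(3 - 7)) = -26880/(-8) = 3360
  a_1 = (2)(3)(3360) / (2(1 - 7)) = 20160/(-12) = -1680
Hence H_7(x) = 128 x^7 - 1344 x^5 + 3360 x^3 - 1680 x.

H_7(x); series = 128 x^7 - 1344 x^5 + 3360 x^3 - 1680 x


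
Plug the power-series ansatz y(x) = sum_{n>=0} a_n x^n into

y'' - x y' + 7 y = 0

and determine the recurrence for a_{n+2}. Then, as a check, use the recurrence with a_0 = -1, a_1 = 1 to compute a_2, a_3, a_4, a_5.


Substitute y = sum_n a_n x^n.
y''(x) has coefficient (n+2)(n+1) a_{n+2} at x^n;
-x y'(x) has coefficient -n a_n at x^n (shift);
7 y(x) has coefficient 7 a_n at x^n.
Matching x^n: (n+2)(n+1) a_{n+2} + (-n + 7) a_n = 0.
Thus a_{n+2} = (n - 7) / ((n+1)(n+2)) * a_n.

Check with a_0 = -1, a_1 = 1 (apply the recurrence for n = 0, 1, 2, 3): a_0 = -1, a_1 = 1, a_2 = 7/2, a_3 = -1, a_4 = -35/24, a_5 = 1/5.

a_(n+2) = (n - 7) / ((n+1)(n+2)) * a_n; check: a_0 = -1, a_1 = 1, a_2 = 7/2, a_3 = -1, a_4 = -35/24, a_5 = 1/5


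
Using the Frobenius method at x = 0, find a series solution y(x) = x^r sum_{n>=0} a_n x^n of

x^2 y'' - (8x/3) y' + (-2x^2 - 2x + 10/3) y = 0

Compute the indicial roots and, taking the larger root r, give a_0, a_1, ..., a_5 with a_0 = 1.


Write in Frobenius form y'' + (p(x)/x) y' + (q(x)/x^2) y = 0:
  p(x) = -8/3,  q(x) = -2x^2 - 2x + 10/3.
Indicial equation: r(r-1) + (-8/3) r + (10/3) = 0 -> roots r_1 = 2, r_2 = 5/3.
Take r = r_1 = 2. Let y(x) = x^r sum_{n>=0} a_n x^n with a_0 = 1.
Substitute y = x^r sum a_n x^n and match x^{r+n}. The recurrence is
  D(n) a_n - 2 a_{n-1} - 2 a_{n-2} = 0,  where D(n) = (r+n)(r+n-1) + (-8/3)(r+n) + (10/3).
  a_n = [2 a_{n-1} + 2 a_{n-2}] / D(n).
Since the indicial polynomial factors as (r - r_1)(r - r_2), D(n) = (r_1 + n - r_1)(r_1 + n - r_2) = n(n + 1/3).
Evaluating step by step (a_0 = 1):
  n = 1: D(1) = 1(1 + 1/3) = 4/3; numerator = 2(1) = 2; a_1 = (2)/(4/3) = 3/2
  n = 2: D(2) = 2(2 + 1/3) = 14/3; numerator = 2(3/2) + 2(1) = 5; a_2 = (5)/(14/3) = 15/14
  n = 3: D(3) = 3(3 + 1/3) = 10; numerator = 2(15/14) + 2(3/2) = 36/7; a_3 = (36/7)/(10) = 18/35
  n = 4: D(4) = 4(4 + 1/3) = 52/3; numerator = 2(18/35) + 2(15/14) = 111/35; a_4 = (111/35)/(52/3) = 333/1820
  n = 5: D(5) = 5(5 + 1/3) = 80/3; numerator = 2(333/1820) + 2(18/35) = 1269/910; a_5 = (1269/910)/(80/3) = 3807/72800

r = 2; a_0 = 1; a_1 = 3/2; a_2 = 15/14; a_3 = 18/35; a_4 = 333/1820; a_5 = 3807/72800


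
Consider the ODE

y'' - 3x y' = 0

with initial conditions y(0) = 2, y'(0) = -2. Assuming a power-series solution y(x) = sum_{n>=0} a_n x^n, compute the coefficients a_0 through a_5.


Ansatz: y(x) = sum_{n>=0} a_n x^n, so y'(x) = sum_{n>=1} n a_n x^(n-1) and y''(x) = sum_{n>=2} n(n-1) a_n x^(n-2).
Substitute into P(x) y'' + Q(x) y' + R(x) y = 0 with P(x) = 1, Q(x) = -3x, R(x) = 0, and match powers of x.
Initial conditions: a_0 = 2, a_1 = -2.
Setting the coefficient of each power of x to zero and solving order by order (substituting the coefficients already found):
  x^0: 2 a_2 = 0  ->  a_2 = 0
  x^1: 6 a_3 - 3 a_1 = 0  ->  6 a_3 = 3 a_1 = -6  ->  a_3 = -1
  x^2: 12 a_4 - 6 a_2 = 0  ->  12 a_4 = 6 a_2 = 0  ->  a_4 = 0
  x^3: 20 a_5 - 9 a_3 = 0  ->  20 a_5 = 9 a_3 = -9  ->  a_5 = -9/20
Truncated series: y(x) = 2 - 2 x - x^3 - (9/20) x^5 + O(x^6).

a_0 = 2; a_1 = -2; a_2 = 0; a_3 = -1; a_4 = 0; a_5 = -9/20


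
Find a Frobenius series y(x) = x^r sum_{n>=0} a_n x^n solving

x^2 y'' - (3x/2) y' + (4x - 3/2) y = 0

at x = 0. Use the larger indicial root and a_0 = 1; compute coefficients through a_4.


Write in Frobenius form y'' + (p(x)/x) y' + (q(x)/x^2) y = 0:
  p(x) = -3/2,  q(x) = 4x - 3/2.
Indicial equation: r(r-1) + (-3/2) r + (-3/2) = 0 -> roots r_1 = 3, r_2 = -1/2.
Take r = r_1 = 3. Let y(x) = x^r sum_{n>=0} a_n x^n with a_0 = 1.
Substitute y = x^r sum a_n x^n and match x^{r+n}. The recurrence is
  D(n) a_n + 4 a_{n-1} = 0,  where D(n) = (r+n)(r+n-1) + (-3/2)(r+n) + (-3/2).
  a_n = -4 / D(n) * a_{n-1}.
Since the indicial polynomial factors as (r - r_1)(r - r_2), D(n) = (r_1 + n - r_1)(r_1 + n - r_2) = n(n + 7/2).
Evaluating step by step (a_0 = 1):
  n = 1: D(1) = 1(1 + 7/2) = 9/2; numerator = -4(1) = -4; a_1 = (-4)/(9/2) = -8/9
  n = 2: D(2) = 2(2 + 7/2) = 11; numerator = -4(-8/9) = 32/9; a_2 = (32/9)/(11) = 32/99
  n = 3: D(3) = 3(3 + 7/2) = 39/2; numerator = -4(32/99) = -128/99; a_3 = (-128/99)/(39/2) = -256/3861
  n = 4: D(4) = 4(4 + 7/2) = 30; numerator = -4(-256/3861) = 1024/3861; a_4 = (1024/3861)/(30) = 512/57915

r = 3; a_0 = 1; a_1 = -8/9; a_2 = 32/99; a_3 = -256/3861; a_4 = 512/57915


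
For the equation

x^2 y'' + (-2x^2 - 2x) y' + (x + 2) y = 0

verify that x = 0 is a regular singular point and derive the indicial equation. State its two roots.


Divide by x^2 to reach normal form y'' + P_1(x) y' + P_2(x) y = 0 with P_1(x) = -2 - 2/x and P_2(x) = 1/x + 2/x^2.
x = 0 is a singular point because the y'-coefficient -2 - 2/x has a pole at x = 0 and the y-coefficient 1/x + 2/x^2 has a pole at x = 0.
It is a regular singular point because x P_1(x) = p(x) = -2x - 2 and x^2 P_2(x) = q(x) = x + 2 are polynomials, hence analytic at x = 0.
p(0) = -2,  q(0) = 2.
Indicial equation: r(r-1) + p(0) r + q(0) = 0, i.e. r^2 + (p(0) - 1) r + q(0) = 0, i.e. r^2 - 3 r + 2 = 0.
Discriminant: (-3)^2 - 4(2) = 1, so r = (3 ± 1)/2.
Solving: r_1 = 2, r_2 = 1.

indicial: r^2 - 3 r + 2 = 0; roots r_1 = 2, r_2 = 1


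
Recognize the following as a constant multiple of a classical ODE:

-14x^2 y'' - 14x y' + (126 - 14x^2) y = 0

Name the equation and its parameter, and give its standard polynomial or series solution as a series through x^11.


All three coefficients share the factor -14; dividing through by -14 gives  x^2 y'' + x y' + (x^2 - 9) y = 0.
This matches the Bessel equation x^2 y'' + x y' + (x^2 - nu^2) y = 0 with nu^2 = 9, so nu = 3; the solution bounded at x = 0 is J_3(x).
Frobenius at x = 0: indicial roots ±nu; for r = nu the recurrence k(k + 2nu) c_k = -c_{k-2} gives the standard series J_nu(x) = sum_{k>=0} (-1)^k / (k! (k+nu)!) (x/2)^(2k+nu). Evaluate the first 5 terms:
  k = 0: (-1)^0 / (0! * 3! * 2^3) x^3 = 1/(1*6*8) x^3 = (1/48) x^3
  k = 1: (-1)^1 / (1! * 4! * 2^5) x^5 = -1/(1*24*32) x^5 = (-1/768) x^5
  k = 2: (-1)^2 / (2! * 5! * 2^7) x^7 = 1/(2*120*128) x^7 = (1/30720) x^7
  k = 3: (-1)^3 / (3! * 6! * 2^9) x^9 = -1/(6*720*512) x^9 = (-1/2211840) x^9
  k = 4: (-1)^4 / (4! * 7! * 2^11) x^11 = 1/(24*5040*2048) x^11 = (1/247726080) x^11
Hence J_3(x) = x^11/247726080 - x^9/2211840 + x^7/30720 - x^5/768 + x^3/48 + ....

J_3(x); series = x^11/247726080 - x^9/2211840 + x^7/30720 - x^5/768 + x^3/48


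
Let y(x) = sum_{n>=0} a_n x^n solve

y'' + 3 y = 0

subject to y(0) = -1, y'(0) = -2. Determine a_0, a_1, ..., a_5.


Ansatz: y(x) = sum_{n>=0} a_n x^n, so y'(x) = sum_{n>=1} n a_n x^(n-1) and y''(x) = sum_{n>=2} n(n-1) a_n x^(n-2).
Substitute into P(x) y'' + Q(x) y' + R(x) y = 0 with P(x) = 1, Q(x) = 0, R(x) = 3, and match powers of x.
Initial conditions: a_0 = -1, a_1 = -2.
Setting the coefficient of each power of x to zero and solving order by order (substituting the coefficients already found):
  x^0: 2 a_2 + 3 a_0 = 0  ->  2 a_2 = -3 a_0 = 3  ->  a_2 = 3/2
  x^1: 6 a_3 + 3 a_1 = 0  ->  6 a_3 = -3 a_1 = 6  ->  a_3 = 1
  x^2: 12 a_4 + 3 a_2 = 0  ->  12 a_4 = -3 a_2 = -9/2  ->  a_4 = -3/8
  x^3: 20 a_5 + 3 a_3 = 0  ->  20 a_5 = -3 a_3 = -3  ->  a_5 = -3/20
Truncated series: y(x) = -1 - 2 x + (3/2) x^2 + x^3 - (3/8) x^4 - (3/20) x^5 + O(x^6).

a_0 = -1; a_1 = -2; a_2 = 3/2; a_3 = 1; a_4 = -3/8; a_5 = -3/20


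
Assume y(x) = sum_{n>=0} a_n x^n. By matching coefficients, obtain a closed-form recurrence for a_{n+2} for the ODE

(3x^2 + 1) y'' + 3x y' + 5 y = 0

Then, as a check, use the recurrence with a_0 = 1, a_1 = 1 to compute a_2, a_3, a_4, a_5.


Substitute y = sum_n a_n x^n.
(1 + 3 x^2) y'' contributes (n+2)(n+1) a_{n+2} + 3 n(n-1) a_n at x^n.
3 x y'(x) contributes 3 n a_n at x^n.
5 y(x) contributes 5 a_n at x^n.
Matching x^n: (n+2)(n+1) a_{n+2} + (3 n(n-1) + 3 n + 5) a_n = 0.
Thus a_{n+2} = (-3 n(n-1) - 3 n - 5) / ((n+1)(n+2)) * a_n.

Check with a_0 = 1, a_1 = 1 (apply the recurrence for n = 0, 1, 2, 3): a_0 = 1, a_1 = 1, a_2 = -5/2, a_3 = -4/3, a_4 = 85/24, a_5 = 32/15.

a_(n+2) = (-3 n(n-1) - 3 n - 5) / ((n+1)(n+2)) * a_n; check: a_0 = 1, a_1 = 1, a_2 = -5/2, a_3 = -4/3, a_4 = 85/24, a_5 = 32/15


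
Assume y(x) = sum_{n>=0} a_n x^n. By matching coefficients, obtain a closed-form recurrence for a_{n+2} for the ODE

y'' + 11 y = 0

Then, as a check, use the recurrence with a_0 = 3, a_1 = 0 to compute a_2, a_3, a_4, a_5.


Substitute y = sum_n a_n x^n into y'' + (const) y = 0.
y''(x) = sum_{n>=0} (n+2)(n+1) a_{n+2} x^n.
The ODE becomes sum_n [(n+2)(n+1) a_{n+2} + 11 a_n] x^n = 0.
Setting each coefficient to zero gives the recurrence:
  (n+2)(n+1) a_{n+2} + 11 a_n = 0,
  a_{n+2} = -11 / ((n+1)(n+2)) a_n.

Check with a_0 = 3, a_1 = 0 (apply the recurrence for n = 0, 1, 2, 3): a_0 = 3, a_1 = 0, a_2 = -33/2, a_3 = 0, a_4 = 121/8, a_5 = 0.

a_{n+2} = -11/((n+1)(n+2)) * a_n; check: a_0 = 3, a_1 = 0, a_2 = -33/2, a_3 = 0, a_4 = 121/8, a_5 = 0


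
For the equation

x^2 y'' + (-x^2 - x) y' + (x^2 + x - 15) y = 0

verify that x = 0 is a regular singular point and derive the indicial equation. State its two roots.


Divide by x^2 to reach normal form y'' + P_1(x) y' + P_2(x) y = 0 with P_1(x) = -1 - 1/x and P_2(x) = 1 + 1/x - 15/x^2.
x = 0 is a singular point because the y'-coefficient -1 - 1/x has a pole at x = 0 and the y-coefficient 1 + 1/x - 15/x^2 has a pole at x = 0.
It is a regular singular point because x P_1(x) = p(x) = -x - 1 and x^2 P_2(x) = q(x) = x^2 + x - 15 are polynomials, hence analytic at x = 0.
p(0) = -1,  q(0) = -15.
Indicial equation: r(r-1) + p(0) r + q(0) = 0, i.e. r^2 + (p(0) - 1) r + q(0) = 0, i.e. r^2 - 2 r - 15 = 0.
Discriminant: (-2)^2 - 4(-15) = 64, so r = (2 ± 8)/2.
Solving: r_1 = 5, r_2 = -3.

indicial: r^2 - 2 r - 15 = 0; roots r_1 = 5, r_2 = -3


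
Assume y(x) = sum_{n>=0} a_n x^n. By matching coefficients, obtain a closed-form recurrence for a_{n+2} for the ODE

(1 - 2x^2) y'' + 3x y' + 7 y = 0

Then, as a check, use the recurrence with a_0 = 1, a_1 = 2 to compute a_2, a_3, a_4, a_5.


Substitute y = sum_n a_n x^n.
(1 - 2 x^2) y'' contributes (n+2)(n+1) a_{n+2} - 2 n(n-1) a_n at x^n.
3 x y'(x) contributes 3 n a_n at x^n.
7 y(x) contributes 7 a_n at x^n.
Matching x^n: (n+2)(n+1) a_{n+2} + (-2 n(n-1) + 3 n + 7) a_n = 0.
Thus a_{n+2} = (2 n(n-1) - 3 n - 7) / ((n+1)(n+2)) * a_n.

Check with a_0 = 1, a_1 = 2 (apply the recurrence for n = 0, 1, 2, 3): a_0 = 1, a_1 = 2, a_2 = -7/2, a_3 = -10/3, a_4 = 21/8, a_5 = 2/3.

a_(n+2) = (2 n(n-1) - 3 n - 7) / ((n+1)(n+2)) * a_n; check: a_0 = 1, a_1 = 2, a_2 = -7/2, a_3 = -10/3, a_4 = 21/8, a_5 = 2/3


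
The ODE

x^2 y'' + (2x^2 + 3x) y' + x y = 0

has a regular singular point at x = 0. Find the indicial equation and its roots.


Divide by x^2 to reach normal form y'' + P_1(x) y' + P_2(x) y = 0 with P_1(x) = 2 + 3/x and P_2(x) = 1/x.
x = 0 is a singular point because the y'-coefficient 2 + 3/x has a pole at x = 0 and the y-coefficient 1/x has a pole at x = 0.
It is a regular singular point because x P_1(x) = p(x) = 2x + 3 and x^2 P_2(x) = q(x) = x are polynomials, hence analytic at x = 0.
p(0) = 3,  q(0) = 0.
Indicial equation: r(r-1) + p(0) r + q(0) = 0, i.e. r^2 + (p(0) - 1) r + q(0) = 0, i.e. r^2 + 2 r = 0.
Discriminant: (2)^2 - 4(0) = 4, so r = (-2 ± 2)/2.
Solving: r_1 = 0, r_2 = -2.

indicial: r^2 + 2 r = 0; roots r_1 = 0, r_2 = -2


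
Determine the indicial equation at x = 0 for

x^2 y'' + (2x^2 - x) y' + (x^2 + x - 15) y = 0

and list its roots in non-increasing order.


Divide by x^2 to reach normal form y'' + P_1(x) y' + P_2(x) y = 0 with P_1(x) = 2 - 1/x and P_2(x) = 1 + 1/x - 15/x^2.
x = 0 is a singular point because the y'-coefficient 2 - 1/x has a pole at x = 0 and the y-coefficient 1 + 1/x - 15/x^2 has a pole at x = 0.
It is a regular singular point because x P_1(x) = p(x) = 2x - 1 and x^2 P_2(x) = q(x) = x^2 + x - 15 are polynomials, hence analytic at x = 0.
p(0) = -1,  q(0) = -15.
Indicial equation: r(r-1) + p(0) r + q(0) = 0, i.e. r^2 + (p(0) - 1) r + q(0) = 0, i.e. r^2 - 2 r - 15 = 0.
Discriminant: (-2)^2 - 4(-15) = 64, so r = (2 ± 8)/2.
Solving: r_1 = 5, r_2 = -3.

indicial: r^2 - 2 r - 15 = 0; roots r_1 = 5, r_2 = -3


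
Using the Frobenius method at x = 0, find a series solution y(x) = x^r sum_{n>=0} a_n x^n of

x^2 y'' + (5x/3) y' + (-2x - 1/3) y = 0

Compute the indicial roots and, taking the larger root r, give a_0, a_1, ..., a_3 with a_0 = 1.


Write in Frobenius form y'' + (p(x)/x) y' + (q(x)/x^2) y = 0:
  p(x) = 5/3,  q(x) = -2x - 1/3.
Indicial equation: r(r-1) + (5/3) r + (-1/3) = 0 -> roots r_1 = 1/3, r_2 = -1.
Take r = r_1 = 1/3. Let y(x) = x^r sum_{n>=0} a_n x^n with a_0 = 1.
Substitute y = x^r sum a_n x^n and match x^{r+n}. The recurrence is
  D(n) a_n - 2 a_{n-1} = 0,  where D(n) = (r+n)(r+n-1) + (5/3)(r+n) + (-1/3).
  a_n = 2 / D(n) * a_{n-1}.
Since the indicial polynomial factors as (r - r_1)(r - r_2), D(n) = (r_1 + n - r_1)(r_1 + n - r_2) = n(n + 4/3).
Evaluating step by step (a_0 = 1):
  n = 1: D(1) = 1(1 + 4/3) = 7/3; numerator = 2(1) = 2; a_1 = (2)/(7/3) = 6/7
  n = 2: D(2) = 2(2 + 4/3) = 20/3; numerator = 2(6/7) = 12/7; a_2 = (12/7)/(20/3) = 9/35
  n = 3: D(3) = 3(3 + 4/3) = 13; numerator = 2(9/35) = 18/35; a_3 = (18/35)/(13) = 18/455

r = 1/3; a_0 = 1; a_1 = 6/7; a_2 = 9/35; a_3 = 18/455


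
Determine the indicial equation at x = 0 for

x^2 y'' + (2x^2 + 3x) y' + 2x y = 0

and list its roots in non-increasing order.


Divide by x^2 to reach normal form y'' + P_1(x) y' + P_2(x) y = 0 with P_1(x) = 2 + 3/x and P_2(x) = 2/x.
x = 0 is a singular point because the y'-coefficient 2 + 3/x has a pole at x = 0 and the y-coefficient 2/x has a pole at x = 0.
It is a regular singular point because x P_1(x) = p(x) = 2x + 3 and x^2 P_2(x) = q(x) = 2x are polynomials, hence analytic at x = 0.
p(0) = 3,  q(0) = 0.
Indicial equation: r(r-1) + p(0) r + q(0) = 0, i.e. r^2 + (p(0) - 1) r + q(0) = 0, i.e. r^2 + 2 r = 0.
Discriminant: (2)^2 - 4(0) = 4, so r = (-2 ± 2)/2.
Solving: r_1 = 0, r_2 = -2.

indicial: r^2 + 2 r = 0; roots r_1 = 0, r_2 = -2


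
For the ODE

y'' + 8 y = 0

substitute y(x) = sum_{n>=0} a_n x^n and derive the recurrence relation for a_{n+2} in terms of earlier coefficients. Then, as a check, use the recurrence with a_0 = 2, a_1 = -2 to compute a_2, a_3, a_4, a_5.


Substitute y = sum_n a_n x^n into y'' + (const) y = 0.
y''(x) = sum_{n>=0} (n+2)(n+1) a_{n+2} x^n.
The ODE becomes sum_n [(n+2)(n+1) a_{n+2} + 8 a_n] x^n = 0.
Setting each coefficient to zero gives the recurrence:
  (n+2)(n+1) a_{n+2} + 8 a_n = 0,
  a_{n+2} = -8 / ((n+1)(n+2)) a_n.

Check with a_0 = 2, a_1 = -2 (apply the recurrence for n = 0, 1, 2, 3): a_0 = 2, a_1 = -2, a_2 = -8, a_3 = 8/3, a_4 = 16/3, a_5 = -16/15.

a_{n+2} = -8/((n+1)(n+2)) * a_n; check: a_0 = 2, a_1 = -2, a_2 = -8, a_3 = 8/3, a_4 = 16/3, a_5 = -16/15


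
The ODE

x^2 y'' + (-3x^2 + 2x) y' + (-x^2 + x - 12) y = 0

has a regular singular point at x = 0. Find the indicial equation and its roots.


Divide by x^2 to reach normal form y'' + P_1(x) y' + P_2(x) y = 0 with P_1(x) = -3 + 2/x and P_2(x) = -1 + 1/x - 12/x^2.
x = 0 is a singular point because the y'-coefficient -3 + 2/x has a pole at x = 0 and the y-coefficient -1 + 1/x - 12/x^2 has a pole at x = 0.
It is a regular singular point because x P_1(x) = p(x) = 2 - 3x and x^2 P_2(x) = q(x) = -x^2 + x - 12 are polynomials, hence analytic at x = 0.
p(0) = 2,  q(0) = -12.
Indicial equation: r(r-1) + p(0) r + q(0) = 0, i.e. r^2 + (p(0) - 1) r + q(0) = 0, i.e. r^2 + 1 r - 12 = 0.
Discriminant: (1)^2 - 4(-12) = 49, so r = (-1 ± 7)/2.
Solving: r_1 = 3, r_2 = -4.

indicial: r^2 + 1 r - 12 = 0; roots r_1 = 3, r_2 = -4


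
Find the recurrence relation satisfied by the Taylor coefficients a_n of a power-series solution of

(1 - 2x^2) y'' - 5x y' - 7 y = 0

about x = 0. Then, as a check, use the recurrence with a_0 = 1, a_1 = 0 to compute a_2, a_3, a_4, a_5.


Substitute y = sum_n a_n x^n.
(1 - 2 x^2) y'' contributes (n+2)(n+1) a_{n+2} - 2 n(n-1) a_n at x^n.
-5 x y'(x) contributes -5 n a_n at x^n.
-7 y(x) contributes -7 a_n at x^n.
Matching x^n: (n+2)(n+1) a_{n+2} + (-2 n(n-1) - 5 n - 7) a_n = 0.
Thus a_{n+2} = (2 n(n-1) + 5 n + 7) / ((n+1)(n+2)) * a_n.

Check with a_0 = 1, a_1 = 0 (apply the recurrence for n = 0, 1, 2, 3): a_0 = 1, a_1 = 0, a_2 = 7/2, a_3 = 0, a_4 = 49/8, a_5 = 0.

a_(n+2) = (2 n(n-1) + 5 n + 7) / ((n+1)(n+2)) * a_n; check: a_0 = 1, a_1 = 0, a_2 = 7/2, a_3 = 0, a_4 = 49/8, a_5 = 0


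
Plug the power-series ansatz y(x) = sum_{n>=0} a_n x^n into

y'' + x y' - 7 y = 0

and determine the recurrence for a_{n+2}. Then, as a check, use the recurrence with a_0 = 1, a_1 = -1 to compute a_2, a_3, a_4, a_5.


Substitute y = sum_n a_n x^n.
y''(x) has coefficient (n+2)(n+1) a_{n+2} at x^n;
x y'(x) has coefficient n a_n at x^n (shift);
-7 y(x) has coefficient -7 a_n at x^n.
Matching x^n: (n+2)(n+1) a_{n+2} + (n - 7) a_n = 0.
Thus a_{n+2} = (-n + 7) / ((n+1)(n+2)) * a_n.

Check with a_0 = 1, a_1 = -1 (apply the recurrence for n = 0, 1, 2, 3): a_0 = 1, a_1 = -1, a_2 = 7/2, a_3 = -1, a_4 = 35/24, a_5 = -1/5.

a_(n+2) = (-n + 7) / ((n+1)(n+2)) * a_n; check: a_0 = 1, a_1 = -1, a_2 = 7/2, a_3 = -1, a_4 = 35/24, a_5 = -1/5


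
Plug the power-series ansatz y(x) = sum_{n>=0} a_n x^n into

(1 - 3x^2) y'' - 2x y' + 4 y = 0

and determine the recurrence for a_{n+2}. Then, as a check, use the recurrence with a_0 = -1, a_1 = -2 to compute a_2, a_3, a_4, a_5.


Substitute y = sum_n a_n x^n.
(1 - 3 x^2) y'' contributes (n+2)(n+1) a_{n+2} - 3 n(n-1) a_n at x^n.
-2 x y'(x) contributes -2 n a_n at x^n.
4 y(x) contributes 4 a_n at x^n.
Matching x^n: (n+2)(n+1) a_{n+2} + (-3 n(n-1) - 2 n + 4) a_n = 0.
Thus a_{n+2} = (3 n(n-1) + 2 n - 4) / ((n+1)(n+2)) * a_n.

Check with a_0 = -1, a_1 = -2 (apply the recurrence for n = 0, 1, 2, 3): a_0 = -1, a_1 = -2, a_2 = 2, a_3 = 2/3, a_4 = 1, a_5 = 2/3.

a_(n+2) = (3 n(n-1) + 2 n - 4) / ((n+1)(n+2)) * a_n; check: a_0 = -1, a_1 = -2, a_2 = 2, a_3 = 2/3, a_4 = 1, a_5 = 2/3


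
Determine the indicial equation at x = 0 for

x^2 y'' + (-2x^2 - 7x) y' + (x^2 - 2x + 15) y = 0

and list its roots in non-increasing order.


Divide by x^2 to reach normal form y'' + P_1(x) y' + P_2(x) y = 0 with P_1(x) = -2 - 7/x and P_2(x) = 1 - 2/x + 15/x^2.
x = 0 is a singular point because the y'-coefficient -2 - 7/x has a pole at x = 0 and the y-coefficient 1 - 2/x + 15/x^2 has a pole at x = 0.
It is a regular singular point because x P_1(x) = p(x) = -2x - 7 and x^2 P_2(x) = q(x) = x^2 - 2x + 15 are polynomials, hence analytic at x = 0.
p(0) = -7,  q(0) = 15.
Indicial equation: r(r-1) + p(0) r + q(0) = 0, i.e. r^2 + (p(0) - 1) r + q(0) = 0, i.e. r^2 - 8 r + 15 = 0.
Discriminant: (-8)^2 - 4(15) = 4, so r = (8 ± 2)/2.
Solving: r_1 = 5, r_2 = 3.

indicial: r^2 - 8 r + 15 = 0; roots r_1 = 5, r_2 = 3


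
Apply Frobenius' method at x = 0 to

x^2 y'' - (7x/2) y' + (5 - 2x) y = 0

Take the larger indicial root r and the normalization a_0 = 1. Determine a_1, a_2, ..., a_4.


Write in Frobenius form y'' + (p(x)/x) y' + (q(x)/x^2) y = 0:
  p(x) = -7/2,  q(x) = 5 - 2x.
Indicial equation: r(r-1) + (-7/2) r + (5) = 0 -> roots r_1 = 5/2, r_2 = 2.
Take r = r_1 = 5/2. Let y(x) = x^r sum_{n>=0} a_n x^n with a_0 = 1.
Substitute y = x^r sum a_n x^n and match x^{r+n}. The recurrence is
  D(n) a_n - 2 a_{n-1} = 0,  where D(n) = (r+n)(r+n-1) + (-7/2)(r+n) + (5).
  a_n = 2 / D(n) * a_{n-1}.
Since the indicial polynomial factors as (r - r_1)(r - r_2), D(n) = (r_1 + n - r_1)(r_1 + n - r_2) = n(n + 1/2).
Evaluating step by step (a_0 = 1):
  n = 1: D(1) = 1(1 + 1/2) = 3/2; numerator = 2(1) = 2; a_1 = (2)/(3/2) = 4/3
  n = 2: D(2) = 2(2 + 1/2) = 5; numerator = 2(4/3) = 8/3; a_2 = (8/3)/(5) = 8/15
  n = 3: D(3) = 3(3 + 1/2) = 21/2; numerator = 2(8/15) = 16/15; a_3 = (16/15)/(21/2) = 32/315
  n = 4: D(4) = 4(4 + 1/2) = 18; numerator = 2(32/315) = 64/315; a_4 = (64/315)/(18) = 32/2835

r = 5/2; a_0 = 1; a_1 = 4/3; a_2 = 8/15; a_3 = 32/315; a_4 = 32/2835


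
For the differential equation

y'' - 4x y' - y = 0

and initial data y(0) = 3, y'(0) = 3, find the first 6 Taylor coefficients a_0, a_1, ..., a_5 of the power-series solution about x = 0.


Ansatz: y(x) = sum_{n>=0} a_n x^n, so y'(x) = sum_{n>=1} n a_n x^(n-1) and y''(x) = sum_{n>=2} n(n-1) a_n x^(n-2).
Substitute into P(x) y'' + Q(x) y' + R(x) y = 0 with P(x) = 1, Q(x) = -4x, R(x) = -1, and match powers of x.
Initial conditions: a_0 = 3, a_1 = 3.
Setting the coefficient of each power of x to zero and solving order by order (substituting the coefficients already found):
  x^0: 2 a_2 - a_0 = 0  ->  2 a_2 = a_0 = 3  ->  a_2 = 3/2
  x^1: 6 a_3 - 5 a_1 = 0  ->  6 a_3 = 5 a_1 = 15  ->  a_3 = 5/2
  x^2: 12 a_4 - 9 a_2 = 0  ->  12 a_4 = 9 a_2 = 27/2  ->  a_4 = 9/8
  x^3: 20 a_5 - 13 a_3 = 0  ->  20 a_5 = 13 a_3 = 65/2  ->  a_5 = 13/8
Truncated series: y(x) = 3 + 3 x + (3/2) x^2 + (5/2) x^3 + (9/8) x^4 + (13/8) x^5 + O(x^6).

a_0 = 3; a_1 = 3; a_2 = 3/2; a_3 = 5/2; a_4 = 9/8; a_5 = 13/8


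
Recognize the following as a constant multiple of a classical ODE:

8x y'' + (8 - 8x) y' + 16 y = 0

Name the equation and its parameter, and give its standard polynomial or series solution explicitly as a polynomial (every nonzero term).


All three coefficients share the factor 8; dividing through by 8 gives  x y'' + (1 - x) y' + 2 y = 0.
This matches the Laguerre equation x y'' + (1 - x) y' + n y = 0 with n = 2; the polynomial solution is L_2(x).
With y = sum_k a_k x^k, matching x^k gives (k+1)k a_{k+1} + (k+1) a_{k+1} - k a_k + n a_k = 0, i.e. (k+1)^2 a_{k+1} = (k - n) a_k = (k - 2) a_k. The right side vanishes at k = 2, so the series terminates at degree 2.
Standard normalization L_n(0) = 1 gives a_0 = 1. Work upward with a_{k+1} = (k - 2) a_k / (k+1)^2:
  a_1 = (0 - 2)(1) / 1^2 = -2/1 = -2
  a_2 = (1 - 2)(-2) / 2^2 = 2/4 = 1/2
Hence L_2(x) = x^2/2 - 2 x + 1.

L_2(x); series = x^2/2 - 2 x + 1


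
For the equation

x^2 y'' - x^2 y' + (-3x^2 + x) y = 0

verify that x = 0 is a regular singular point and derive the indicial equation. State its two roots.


Divide by x^2 to reach normal form y'' + P_1(x) y' + P_2(x) y = 0 with P_1(x) = -1 and P_2(x) = -3 + 1/x.
x = 0 is a singular point because the y-coefficient -3 + 1/x has a pole at x = 0.
It is a regular singular point because x P_1(x) = p(x) = -x and x^2 P_2(x) = q(x) = -3x^2 + x are polynomials, hence analytic at x = 0.
p(0) = 0,  q(0) = 0.
Indicial equation: r(r-1) + p(0) r + q(0) = 0, i.e. r^2 + (p(0) - 1) r + q(0) = 0, i.e. r^2 - 1 r = 0.
Discriminant: (-1)^2 - 4(0) = 1, so r = (1 ± 1)/2.
Solving: r_1 = 1, r_2 = 0.

indicial: r^2 - 1 r = 0; roots r_1 = 1, r_2 = 0


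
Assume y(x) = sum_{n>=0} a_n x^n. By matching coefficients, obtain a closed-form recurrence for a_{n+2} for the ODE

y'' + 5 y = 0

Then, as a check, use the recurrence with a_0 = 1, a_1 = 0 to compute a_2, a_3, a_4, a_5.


Substitute y = sum_n a_n x^n into y'' + (const) y = 0.
y''(x) = sum_{n>=0} (n+2)(n+1) a_{n+2} x^n.
The ODE becomes sum_n [(n+2)(n+1) a_{n+2} + 5 a_n] x^n = 0.
Setting each coefficient to zero gives the recurrence:
  (n+2)(n+1) a_{n+2} + 5 a_n = 0,
  a_{n+2} = -5 / ((n+1)(n+2)) a_n.

Check with a_0 = 1, a_1 = 0 (apply the recurrence for n = 0, 1, 2, 3): a_0 = 1, a_1 = 0, a_2 = -5/2, a_3 = 0, a_4 = 25/24, a_5 = 0.

a_{n+2} = -5/((n+1)(n+2)) * a_n; check: a_0 = 1, a_1 = 0, a_2 = -5/2, a_3 = 0, a_4 = 25/24, a_5 = 0


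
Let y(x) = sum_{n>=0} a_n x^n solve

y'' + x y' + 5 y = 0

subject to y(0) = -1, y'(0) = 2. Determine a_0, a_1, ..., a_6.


Ansatz: y(x) = sum_{n>=0} a_n x^n, so y'(x) = sum_{n>=1} n a_n x^(n-1) and y''(x) = sum_{n>=2} n(n-1) a_n x^(n-2).
Substitute into P(x) y'' + Q(x) y' + R(x) y = 0 with P(x) = 1, Q(x) = x, R(x) = 5, and match powers of x.
Initial conditions: a_0 = -1, a_1 = 2.
Setting the coefficient of each power of x to zero and solving order by order (substituting the coefficients already found):
  x^0: 2 a_2 + 5 a_0 = 0  ->  2 a_2 = -5 a_0 = 5  ->  a_2 = 5/2
  x^1: 6 a_3 + 6 a_1 = 0  ->  6 a_3 = -6 a_1 = -12  ->  a_3 = -2
  x^2: 12 a_4 + 7 a_2 = 0  ->  12 a_4 = -7 a_2 = -35/2  ->  a_4 = -35/24
  x^3: 20 a_5 + 8 a_3 = 0  ->  20 a_5 = -8 a_3 = 16  ->  a_5 = 4/5
  x^4: 30 a_6 + 9 a_4 = 0  ->  30 a_6 = -9 a_4 = 105/8  ->  a_6 = 7/16
Truncated series: y(x) = -1 + 2 x + (5/2) x^2 - 2 x^3 - (35/24) x^4 + (4/5) x^5 + (7/16) x^6 + O(x^7).

a_0 = -1; a_1 = 2; a_2 = 5/2; a_3 = -2; a_4 = -35/24; a_5 = 4/5; a_6 = 7/16


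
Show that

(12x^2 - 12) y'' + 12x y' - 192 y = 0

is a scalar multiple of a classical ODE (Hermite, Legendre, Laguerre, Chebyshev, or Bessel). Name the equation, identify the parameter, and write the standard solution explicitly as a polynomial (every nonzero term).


All three coefficients share the factor -12; dividing through by -12 gives  (1 - x^2) y'' - x y' + 16 y = 0.
This matches the Chebyshev equation (1 - x^2) y'' - x y' + n^2 y = 0 (note the -x y' term, not -2x y') with n^2 = 16, so n = 4; the polynomial solution is T_4(x).
With y = sum_k a_k x^k, matching x^k gives (k+2)(k+1) a_{k+2} = (k^2 - n^2) a_k = (k - 4)(k + 4) a_k. The right side vanishes at k = 4, so the series with the parity of 4 terminates at degree 4.
Standard normalization: leading coefficient of T_n is 2^(n-1), so a_4 = 2^3 = 8. Work downward with a_k = (k+1)(k+2) a_{k+2} / ((k - 4)(k + 4)):
  a_2 = (3)(4)(8) / ((2 - 4)(2 + 4)) = 96/(-12) = -8
  a_0 = (1)(2)(-8) / ((0 - 4)(0 + 4)) = -16/(-16) = 1
Hence T_4(x) = 8 x^4 - 8 x^2 + 1.

T_4(x); series = 8 x^4 - 8 x^2 + 1


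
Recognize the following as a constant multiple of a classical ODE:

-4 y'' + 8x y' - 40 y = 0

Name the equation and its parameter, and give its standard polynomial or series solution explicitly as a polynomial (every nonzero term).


All three coefficients share the factor -4; dividing through by -4 gives  y'' - 2x y' + 10 y = 0.
This matches the Hermite equation y'' - 2x y' + 2n y = 0 with 2n = 10, so n = 5; the polynomial solution is H_5(x).
With y = sum_k a_k x^k, matching x^k gives (k+2)(k+1) a_{k+2} = 2(k - n) a_k = 2(k - 5) a_k. The right side vanishes at k = 5, so the series with the parity of 5 terminates at degree 5.
Standard normalization: leading coefficient of H_n is 2^n, so a_5 = 2^5 = 32. Work downward with a_k = (k+1)(k+2) a_{k+2} / (2(k - n)):
  a_3 = (4)(5)(32) / (2(3 - 5)) = 640/(-4) = -160
  a_1 = (2)(3)(-160) / (2(1 - 5)) = -960/(-8) = 120
Hence H_5(x) = 32 x^5 - 160 x^3 + 120 x.

H_5(x); series = 32 x^5 - 160 x^3 + 120 x


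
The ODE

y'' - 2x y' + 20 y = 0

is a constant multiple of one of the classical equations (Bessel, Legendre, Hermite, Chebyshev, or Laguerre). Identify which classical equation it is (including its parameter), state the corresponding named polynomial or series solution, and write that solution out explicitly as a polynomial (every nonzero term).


The equation is already in a standard form:  y'' - 2x y' + 20 y = 0.
This matches the Hermite equation y'' - 2x y' + 2n y = 0 with 2n = 20, so n = 10; the polynomial solution is H_10(x).
With y = sum_k a_k x^k, matching x^k gives (k+2)(k+1) a_{k+2} = 2(k - n) a_k = 2(k - 10) a_k. The right side vanishes at k = 10, so the series with the parity of 10 terminates at degree 10.
Standard normalization: leading coefficient of H_n is 2^n, so a_10 = 2^10 = 1024. Work downward with a_k = (k+1)(k+2) a_{k+2} / (2(k - n)):
  a_8 = (9)(10)(1024) / (2(8 - 10)) = 92160/(-4) = -23040
  a_6 = (7)(8)(-23040) / (2(6 - 10)) = -1290240/(-8) = 161280
  a_4 = (5)(6)(161280) / (2(4 - 10)) = 4838400/(-12) = -403200
  a_2 = (3)(4)(-403200) / (2(2 - 10)) = -4838400/(-16) = 302400
  a_0 = (1)(2)(302400) / (2(0 - 10)) = 604800/(-20) = -30240
Hence H_10(x) = 1024 x^10 - 23040 x^8 + 161280 x^6 - 403200 x^4 + 302400 x^2 - 30240.

H_10(x); series = 1024 x^10 - 23040 x^8 + 161280 x^6 - 403200 x^4 + 302400 x^2 - 30240


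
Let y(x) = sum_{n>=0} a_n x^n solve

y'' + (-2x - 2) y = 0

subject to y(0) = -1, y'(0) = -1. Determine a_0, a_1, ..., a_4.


Ansatz: y(x) = sum_{n>=0} a_n x^n, so y'(x) = sum_{n>=1} n a_n x^(n-1) and y''(x) = sum_{n>=2} n(n-1) a_n x^(n-2).
Substitute into P(x) y'' + Q(x) y' + R(x) y = 0 with P(x) = 1, Q(x) = 0, R(x) = -2x - 2, and match powers of x.
Initial conditions: a_0 = -1, a_1 = -1.
Setting the coefficient of each power of x to zero and solving order by order (substituting the coefficients already found):
  x^0: 2 a_2 - 2 a_0 = 0  ->  2 a_2 = 2 a_0 = -2  ->  a_2 = -1
  x^1: 6 a_3 - 2 a_1 - 2 a_0 = 0  ->  6 a_3 = 2 a_1 + 2 a_0 = -4  ->  a_3 = -2/3
  x^2: 12 a_4 - 2 a_2 - 2 a_1 = 0  ->  12 a_4 = 2 a_2 + 2 a_1 = -4  ->  a_4 = -1/3
Truncated series: y(x) = -1 - x - x^2 - (2/3) x^3 - (1/3) x^4 + O(x^5).

a_0 = -1; a_1 = -1; a_2 = -1; a_3 = -2/3; a_4 = -1/3


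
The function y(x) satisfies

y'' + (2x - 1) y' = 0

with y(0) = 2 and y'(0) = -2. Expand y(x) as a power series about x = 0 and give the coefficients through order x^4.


Ansatz: y(x) = sum_{n>=0} a_n x^n, so y'(x) = sum_{n>=1} n a_n x^(n-1) and y''(x) = sum_{n>=2} n(n-1) a_n x^(n-2).
Substitute into P(x) y'' + Q(x) y' + R(x) y = 0 with P(x) = 1, Q(x) = 2x - 1, R(x) = 0, and match powers of x.
Initial conditions: a_0 = 2, a_1 = -2.
Setting the coefficient of each power of x to zero and solving order by order (substituting the coefficients already found):
  x^0: 2 a_2 - a_1 = 0  ->  2 a_2 = a_1 = -2  ->  a_2 = -1
  x^1: 6 a_3 - 2 a_2 + 2 a_1 = 0  ->  6 a_3 = 2 a_2 - 2 a_1 = 2  ->  a_3 = 1/3
  x^2: 12 a_4 - 3 a_3 + 4 a_2 = 0  ->  12 a_4 = 3 a_3 - 4 a_2 = 5  ->  a_4 = 5/12
Truncated series: y(x) = 2 - 2 x - x^2 + (1/3) x^3 + (5/12) x^4 + O(x^5).

a_0 = 2; a_1 = -2; a_2 = -1; a_3 = 1/3; a_4 = 5/12


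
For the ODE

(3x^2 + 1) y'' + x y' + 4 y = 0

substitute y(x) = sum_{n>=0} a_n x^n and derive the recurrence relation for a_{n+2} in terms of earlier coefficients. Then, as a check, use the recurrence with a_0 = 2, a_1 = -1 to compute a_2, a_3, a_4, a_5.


Substitute y = sum_n a_n x^n.
(1 + 3 x^2) y'' contributes (n+2)(n+1) a_{n+2} + 3 n(n-1) a_n at x^n.
x y'(x) contributes n a_n at x^n.
4 y(x) contributes 4 a_n at x^n.
Matching x^n: (n+2)(n+1) a_{n+2} + (3 n(n-1) + n + 4) a_n = 0.
Thus a_{n+2} = (-3 n(n-1) - n - 4) / ((n+1)(n+2)) * a_n.

Check with a_0 = 2, a_1 = -1 (apply the recurrence for n = 0, 1, 2, 3): a_0 = 2, a_1 = -1, a_2 = -4, a_3 = 5/6, a_4 = 4, a_5 = -25/24.

a_(n+2) = (-3 n(n-1) - n - 4) / ((n+1)(n+2)) * a_n; check: a_0 = 2, a_1 = -1, a_2 = -4, a_3 = 5/6, a_4 = 4, a_5 = -25/24


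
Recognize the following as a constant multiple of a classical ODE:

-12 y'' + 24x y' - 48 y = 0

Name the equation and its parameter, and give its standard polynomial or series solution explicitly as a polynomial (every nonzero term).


All three coefficients share the factor -12; dividing through by -12 gives  y'' - 2x y' + 4 y = 0.
This matches the Hermite equation y'' - 2x y' + 2n y = 0 with 2n = 4, so n = 2; the polynomial solution is H_2(x).
With y = sum_k a_k x^k, matching x^k gives (k+2)(k+1) a_{k+2} = 2(k - n) a_k = 2(k - 2) a_k. The right side vanishes at k = 2, so the series with the parity of 2 terminates at degree 2.
Standard normalization: leading coefficient of H_n is 2^n, so a_2 = 2^2 = 4. Work downward with a_k = (k+1)(k+2) a_{k+2} / (2(k - n)):
  a_0 = (1)(2)(4) / (2(0 - 2)) = 8/(-4) = -2
Hence H_2(x) = 4 x^2 - 2.

H_2(x); series = 4 x^2 - 2


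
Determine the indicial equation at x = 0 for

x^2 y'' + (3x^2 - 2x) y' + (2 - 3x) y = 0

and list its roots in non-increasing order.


Divide by x^2 to reach normal form y'' + P_1(x) y' + P_2(x) y = 0 with P_1(x) = 3 - 2/x and P_2(x) = -3/x + 2/x^2.
x = 0 is a singular point because the y'-coefficient 3 - 2/x has a pole at x = 0 and the y-coefficient -3/x + 2/x^2 has a pole at x = 0.
It is a regular singular point because x P_1(x) = p(x) = 3x - 2 and x^2 P_2(x) = q(x) = 2 - 3x are polynomials, hence analytic at x = 0.
p(0) = -2,  q(0) = 2.
Indicial equation: r(r-1) + p(0) r + q(0) = 0, i.e. r^2 + (p(0) - 1) r + q(0) = 0, i.e. r^2 - 3 r + 2 = 0.
Discriminant: (-3)^2 - 4(2) = 1, so r = (3 ± 1)/2.
Solving: r_1 = 2, r_2 = 1.

indicial: r^2 - 3 r + 2 = 0; roots r_1 = 2, r_2 = 1


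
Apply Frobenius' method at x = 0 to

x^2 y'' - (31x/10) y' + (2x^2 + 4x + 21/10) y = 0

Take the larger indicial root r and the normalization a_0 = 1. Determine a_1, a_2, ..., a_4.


Write in Frobenius form y'' + (p(x)/x) y' + (q(x)/x^2) y = 0:
  p(x) = -31/10,  q(x) = 2x^2 + 4x + 21/10.
Indicial equation: r(r-1) + (-31/10) r + (21/10) = 0 -> roots r_1 = 7/2, r_2 = 3/5.
Take r = r_1 = 7/2. Let y(x) = x^r sum_{n>=0} a_n x^n with a_0 = 1.
Substitute y = x^r sum a_n x^n and match x^{r+n}. The recurrence is
  D(n) a_n + 4 a_{n-1} + 2 a_{n-2} = 0,  where D(n) = (r+n)(r+n-1) + (-31/10)(r+n) + (21/10).
  a_n = [-4 a_{n-1} - 2 a_{n-2}] / D(n).
Since the indicial polynomial factors as (r - r_1)(r - r_2), D(n) = (r_1 + n - r_1)(r_1 + n - r_2) = n(n + 29/10).
Evaluating step by step (a_0 = 1):
  n = 1: D(1) = 1(1 + 29/10) = 39/10; numerator = -4(1) = -4; a_1 = (-4)/(39/10) = -40/39
  n = 2: D(2) = 2(2 + 29/10) = 49/5; numerator = -4(-40/39) - 2(1) = 82/39; a_2 = (82/39)/(49/5) = 410/1911
  n = 3: D(3) = 3(3 + 29/10) = 177/10; numerator = -4(410/1911) - 2(-40/39) = 760/637; a_3 = (760/637)/(177/10) = 7600/112749
  n = 4: D(4) = 4(4 + 29/10) = 138/5; numerator = -4(7600/112749) - 2(410/1911) = -2020/2891; a_4 = (-2020/2891)/(138/5) = -5050/199479

r = 7/2; a_0 = 1; a_1 = -40/39; a_2 = 410/1911; a_3 = 7600/112749; a_4 = -5050/199479


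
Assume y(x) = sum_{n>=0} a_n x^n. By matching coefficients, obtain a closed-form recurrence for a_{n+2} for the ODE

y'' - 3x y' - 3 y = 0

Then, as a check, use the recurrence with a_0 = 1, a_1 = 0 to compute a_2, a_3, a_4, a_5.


Substitute y = sum_n a_n x^n.
y''(x) has coefficient (n+2)(n+1) a_{n+2} at x^n;
-3 x y'(x) has coefficient -3 n a_n at x^n (shift);
-3 y(x) has coefficient -3 a_n at x^n.
Matching x^n: (n+2)(n+1) a_{n+2} + (-3n - 3) a_n = 0.
Thus a_{n+2} = (3n + 3) / ((n+1)(n+2)) * a_n.

Check with a_0 = 1, a_1 = 0 (apply the recurrence for n = 0, 1, 2, 3): a_0 = 1, a_1 = 0, a_2 = 3/2, a_3 = 0, a_4 = 9/8, a_5 = 0.

a_(n+2) = (3n + 3) / ((n+1)(n+2)) * a_n; check: a_0 = 1, a_1 = 0, a_2 = 3/2, a_3 = 0, a_4 = 9/8, a_5 = 0


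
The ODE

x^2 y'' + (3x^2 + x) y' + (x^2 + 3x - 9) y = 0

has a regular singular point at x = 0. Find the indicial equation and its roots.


Divide by x^2 to reach normal form y'' + P_1(x) y' + P_2(x) y = 0 with P_1(x) = 3 + 1/x and P_2(x) = 1 + 3/x - 9/x^2.
x = 0 is a singular point because the y'-coefficient 3 + 1/x has a pole at x = 0 and the y-coefficient 1 + 3/x - 9/x^2 has a pole at x = 0.
It is a regular singular point because x P_1(x) = p(x) = 3x + 1 and x^2 P_2(x) = q(x) = x^2 + 3x - 9 are polynomials, hence analytic at x = 0.
p(0) = 1,  q(0) = -9.
Indicial equation: r(r-1) + p(0) r + q(0) = 0, i.e. r^2 + (p(0) - 1) r + q(0) = 0, i.e. r^2 - 9 = 0.
Discriminant: (0)^2 - 4(-9) = 36, so r = (0 ± 6)/2.
Solving: r_1 = 3, r_2 = -3.

indicial: r^2 - 9 = 0; roots r_1 = 3, r_2 = -3


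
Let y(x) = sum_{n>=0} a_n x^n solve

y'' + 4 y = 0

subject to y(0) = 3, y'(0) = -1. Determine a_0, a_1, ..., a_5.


Ansatz: y(x) = sum_{n>=0} a_n x^n, so y'(x) = sum_{n>=1} n a_n x^(n-1) and y''(x) = sum_{n>=2} n(n-1) a_n x^(n-2).
Substitute into P(x) y'' + Q(x) y' + R(x) y = 0 with P(x) = 1, Q(x) = 0, R(x) = 4, and match powers of x.
Initial conditions: a_0 = 3, a_1 = -1.
Setting the coefficient of each power of x to zero and solving order by order (substituting the coefficients already found):
  x^0: 2 a_2 + 4 a_0 = 0  ->  2 a_2 = -4 a_0 = -12  ->  a_2 = -6
  x^1: 6 a_3 + 4 a_1 = 0  ->  6 a_3 = -4 a_1 = 4  ->  a_3 = 2/3
  x^2: 12 a_4 + 4 a_2 = 0  ->  12 a_4 = -4 a_2 = 24  ->  a_4 = 2
  x^3: 20 a_5 + 4 a_3 = 0  ->  20 a_5 = -4 a_3 = -8/3  ->  a_5 = -2/15
Truncated series: y(x) = 3 - x - 6 x^2 + (2/3) x^3 + 2 x^4 - (2/15) x^5 + O(x^6).

a_0 = 3; a_1 = -1; a_2 = -6; a_3 = 2/3; a_4 = 2; a_5 = -2/15
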